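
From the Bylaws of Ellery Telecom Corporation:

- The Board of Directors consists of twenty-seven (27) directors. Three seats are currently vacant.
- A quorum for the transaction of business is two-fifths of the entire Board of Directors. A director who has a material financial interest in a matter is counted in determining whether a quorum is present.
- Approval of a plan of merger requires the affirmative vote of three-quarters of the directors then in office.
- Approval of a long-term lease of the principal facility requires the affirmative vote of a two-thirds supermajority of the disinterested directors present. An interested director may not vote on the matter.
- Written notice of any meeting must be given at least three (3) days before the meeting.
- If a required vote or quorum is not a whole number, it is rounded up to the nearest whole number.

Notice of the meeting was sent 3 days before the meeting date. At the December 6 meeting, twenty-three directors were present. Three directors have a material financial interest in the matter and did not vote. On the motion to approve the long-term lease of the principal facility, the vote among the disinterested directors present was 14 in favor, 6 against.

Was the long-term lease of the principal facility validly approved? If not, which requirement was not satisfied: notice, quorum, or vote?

Valid — all requirements satisfied.

Notice: 3 days given; 3 required (3 ≥ 3). Satisfied.
Quorum: 23 present (interested directors count toward quorum); quorum is 11. Satisfied.
Vote: the long-term lease of the principal facility requires two-thirds of the disinterested directors present (23 − 3 = 20). 2/3 of 20 = 13.33, rounded up to 14, so 14 affirmative votes are needed; 14 voted in favor. Satisfied.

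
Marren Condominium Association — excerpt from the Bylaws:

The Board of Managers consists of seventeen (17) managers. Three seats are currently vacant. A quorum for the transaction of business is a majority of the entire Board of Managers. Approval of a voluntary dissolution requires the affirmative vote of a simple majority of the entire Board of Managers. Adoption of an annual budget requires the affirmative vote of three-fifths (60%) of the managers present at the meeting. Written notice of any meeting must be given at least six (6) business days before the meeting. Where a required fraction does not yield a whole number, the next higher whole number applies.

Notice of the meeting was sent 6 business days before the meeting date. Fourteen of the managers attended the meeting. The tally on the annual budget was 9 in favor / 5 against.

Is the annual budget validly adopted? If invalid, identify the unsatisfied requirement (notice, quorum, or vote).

Valid — all requirements satisfied.

Notice: 6 business days given; 6 required (6 ≥ 6). Satisfied.
Quorum: 14 present; quorum is 9. Satisfied.
Vote: the annual budget requires three-fifths of the managers present (14). 3/5 of 14 = 8.40, rounded up to 9, so 9 affirmative votes are needed; 9 voted in favor. Satisfied.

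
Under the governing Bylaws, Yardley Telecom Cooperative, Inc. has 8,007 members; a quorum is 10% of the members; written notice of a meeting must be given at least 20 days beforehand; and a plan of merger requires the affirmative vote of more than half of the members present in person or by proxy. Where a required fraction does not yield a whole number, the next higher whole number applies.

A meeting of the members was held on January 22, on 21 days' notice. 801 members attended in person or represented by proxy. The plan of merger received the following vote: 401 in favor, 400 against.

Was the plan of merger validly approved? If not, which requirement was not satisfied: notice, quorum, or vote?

Notice: 21 days given; 20 required. Satisfied.
Quorum: 10% of 8,007 = 800.70, rounded up to 801; 801 present. Satisfied.
Vote: requires a majority of those present (801); a majority of 801 is 401, so 401 needed; 401 in favor. Satisfied.

Valid — all requirements satisfied.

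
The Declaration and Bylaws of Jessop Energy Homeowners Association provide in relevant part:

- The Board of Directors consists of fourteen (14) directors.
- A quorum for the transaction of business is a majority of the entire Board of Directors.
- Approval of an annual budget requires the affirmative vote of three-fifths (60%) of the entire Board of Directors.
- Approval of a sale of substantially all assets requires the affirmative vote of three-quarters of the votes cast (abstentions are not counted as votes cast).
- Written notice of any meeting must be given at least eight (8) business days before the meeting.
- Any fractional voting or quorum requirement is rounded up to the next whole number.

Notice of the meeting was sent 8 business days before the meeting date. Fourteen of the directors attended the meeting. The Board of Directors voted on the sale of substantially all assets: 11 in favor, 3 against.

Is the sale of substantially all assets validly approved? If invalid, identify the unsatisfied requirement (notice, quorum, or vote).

Notice: 8 business days given; 8 required (8 ≥ 8). Satisfied.
Quorum: 14 present; quorum is 8. Satisfied.
Vote: the sale of substantially all assets requires three-fourths of the votes cast (14). 3/4 of 14 = 10.50, rounded up to 11, so 11 affirmative votes are needed; 11 voted in favor. Satisfied.

Valid — all requirements satisfied.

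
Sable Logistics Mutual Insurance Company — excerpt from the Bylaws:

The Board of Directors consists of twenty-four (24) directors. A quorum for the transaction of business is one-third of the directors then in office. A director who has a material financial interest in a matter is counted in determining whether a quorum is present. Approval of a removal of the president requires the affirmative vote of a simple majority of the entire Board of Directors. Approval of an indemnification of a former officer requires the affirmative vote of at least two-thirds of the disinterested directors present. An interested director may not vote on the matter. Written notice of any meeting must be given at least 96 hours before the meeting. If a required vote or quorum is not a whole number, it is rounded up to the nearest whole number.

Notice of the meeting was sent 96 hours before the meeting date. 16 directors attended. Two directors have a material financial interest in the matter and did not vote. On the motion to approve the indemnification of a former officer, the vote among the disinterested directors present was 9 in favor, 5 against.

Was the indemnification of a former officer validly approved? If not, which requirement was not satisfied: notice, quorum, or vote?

Notice: 96 hours given; 96 required (96 ≥ 96). Satisfied.
Quorum: 16 present (interested directors count toward quorum); quorum is 8. Satisfied.
Vote: the indemnification of a former officer requires two-thirds of the disinterested directors present (16 − 2 = 14). 2/3 of 14 = 9.33, rounded up to 10, so 10 affirmative votes are needed; 9 voted in favor. Not satisfied.

Invalid — vote requirement not satisfied.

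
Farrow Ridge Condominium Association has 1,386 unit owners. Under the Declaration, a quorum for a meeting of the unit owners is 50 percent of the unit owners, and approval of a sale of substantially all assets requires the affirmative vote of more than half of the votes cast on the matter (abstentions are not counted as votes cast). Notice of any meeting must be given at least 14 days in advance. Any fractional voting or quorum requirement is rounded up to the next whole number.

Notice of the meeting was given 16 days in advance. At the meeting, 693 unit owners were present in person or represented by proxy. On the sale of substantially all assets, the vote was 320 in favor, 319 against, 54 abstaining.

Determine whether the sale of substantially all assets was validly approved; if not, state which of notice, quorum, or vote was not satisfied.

Notice: 16 days given; 14 required. Satisfied.
Quorum: 50% of 1,386 = 693; 693 present. Satisfied.
Vote: requires a majority of the votes cast (693 − 54 abstaining = 639); a majority of 639 is 320, so 320 needed; 320 in favor. Satisfied.

Valid — all requirements satisfied.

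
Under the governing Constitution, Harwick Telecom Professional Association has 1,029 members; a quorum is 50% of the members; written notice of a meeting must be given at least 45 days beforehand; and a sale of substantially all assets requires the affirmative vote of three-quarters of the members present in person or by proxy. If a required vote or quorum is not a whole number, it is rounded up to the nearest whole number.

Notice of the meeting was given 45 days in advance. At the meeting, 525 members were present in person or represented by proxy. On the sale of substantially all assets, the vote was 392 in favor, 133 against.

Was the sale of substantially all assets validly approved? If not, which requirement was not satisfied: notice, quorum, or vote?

Notice: 45 days given; 45 required. Satisfied.
Quorum: 50% of 1,029 = 514.50, rounded up to 515; 525 present. Satisfied.
Vote: requires three-fourths of those present (525); 3/4 of 525 = 393.75, rounded up to 394, so 394 needed; 392 in favor. Not satisfied.

Invalid — vote requirement not satisfied.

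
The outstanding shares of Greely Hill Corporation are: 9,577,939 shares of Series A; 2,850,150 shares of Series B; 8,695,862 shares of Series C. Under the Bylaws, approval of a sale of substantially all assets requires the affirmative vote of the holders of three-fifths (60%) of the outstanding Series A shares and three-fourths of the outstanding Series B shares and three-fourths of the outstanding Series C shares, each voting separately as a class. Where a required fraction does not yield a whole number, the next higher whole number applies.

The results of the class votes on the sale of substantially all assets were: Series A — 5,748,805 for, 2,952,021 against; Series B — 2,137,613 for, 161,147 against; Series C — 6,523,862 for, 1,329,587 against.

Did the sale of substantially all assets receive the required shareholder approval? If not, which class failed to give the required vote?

Series A: 3/5 of 9577939 = 5746763.40, rounded up to 5746764; 5,746,764 required, 5,748,805 in favor — approved.
Series B: 3/4 of 2850150 = 2137612.50, rounded up to 2137613; 2,137,613 required, 2,137,613 in favor — approved.
Series C: 3/4 of 8695862 = 6521896.50, rounded up to 6521897; 6,521,897 required, 6,523,862 in favor — approved.

Approved — every class gave the required vote.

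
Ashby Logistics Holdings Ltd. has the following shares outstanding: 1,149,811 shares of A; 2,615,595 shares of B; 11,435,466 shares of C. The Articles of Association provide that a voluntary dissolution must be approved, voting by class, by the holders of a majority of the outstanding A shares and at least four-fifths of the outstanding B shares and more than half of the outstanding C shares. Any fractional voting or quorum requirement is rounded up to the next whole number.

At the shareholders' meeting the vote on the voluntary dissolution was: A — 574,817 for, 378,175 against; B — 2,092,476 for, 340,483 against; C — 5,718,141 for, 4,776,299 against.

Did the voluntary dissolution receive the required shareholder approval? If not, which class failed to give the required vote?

A: a majority of 1149811 is 574906; 574,906 required, 574,817 in favor — not approved.
B: 4/5 of 2615595 = 2092476; 2,092,476 required, 2,092,476 in favor — approved.
C: a majority of 11435466 is 5717734; 5,717,734 required, 5,718,141 in favor — approved.

Not approved — the A shares did not give the required vote.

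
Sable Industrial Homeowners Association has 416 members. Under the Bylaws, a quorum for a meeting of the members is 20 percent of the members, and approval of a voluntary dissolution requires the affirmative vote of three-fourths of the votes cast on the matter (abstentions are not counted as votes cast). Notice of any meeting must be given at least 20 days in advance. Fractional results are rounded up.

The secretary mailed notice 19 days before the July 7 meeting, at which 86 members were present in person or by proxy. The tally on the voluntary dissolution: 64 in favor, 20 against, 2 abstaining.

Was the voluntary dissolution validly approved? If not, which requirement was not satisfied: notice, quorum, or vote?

Notice: 19 days given; 20 required. Not satisfied.
Quorum: 20% of 416 = 83.20, rounded up to 84; 86 present. Satisfied.
Vote: requires three-fourths of the votes cast (86 − 2 abstaining = 84); 3/4 of 84 = 63, so 63 needed; 64 in favor. Satisfied.

Invalid — notice requirement not satisfied.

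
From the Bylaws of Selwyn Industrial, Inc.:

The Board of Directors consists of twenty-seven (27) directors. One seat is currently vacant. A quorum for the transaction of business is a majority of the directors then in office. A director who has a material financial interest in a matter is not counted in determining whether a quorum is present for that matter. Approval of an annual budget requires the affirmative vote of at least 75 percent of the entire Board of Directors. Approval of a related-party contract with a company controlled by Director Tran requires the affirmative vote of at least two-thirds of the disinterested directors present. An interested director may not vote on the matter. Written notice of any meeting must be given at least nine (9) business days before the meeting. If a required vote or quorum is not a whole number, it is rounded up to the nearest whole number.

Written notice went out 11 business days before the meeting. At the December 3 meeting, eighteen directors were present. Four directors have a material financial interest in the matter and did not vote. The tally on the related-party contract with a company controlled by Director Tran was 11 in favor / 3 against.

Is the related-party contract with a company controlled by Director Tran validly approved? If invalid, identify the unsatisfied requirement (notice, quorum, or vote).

Notice: 11 business days given; 9 required (11 ≥ 9). Satisfied.
Quorum: 18 present, but the 4 interested directors do not count, leaving 14. Quorum is 14. Satisfied.
Vote: the related-party contract with a company controlled by Director Tran requires two-thirds of the disinterested directors present (18 − 4 = 14). 2/3 of 14 = 9.33, rounded up to 10, so 10 affirmative votes are needed; 11 voted in favor. Satisfied.

Valid — all requirements satisfied.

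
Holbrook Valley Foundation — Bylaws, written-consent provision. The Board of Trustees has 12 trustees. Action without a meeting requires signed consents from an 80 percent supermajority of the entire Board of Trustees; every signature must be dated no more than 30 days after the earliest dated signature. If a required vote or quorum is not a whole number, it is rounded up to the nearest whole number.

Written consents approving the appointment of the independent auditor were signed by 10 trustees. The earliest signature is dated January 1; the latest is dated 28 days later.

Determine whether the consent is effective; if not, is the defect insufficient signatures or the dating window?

Effective — both the signature and dating-window requirements are satisfied.

Signatures required: an 80 percent supermajority of 12 — 4/5 of 12 = 9.60, rounded up to 10, so 10 needed; 10 signed. Sufficient.
Dating window: the latest signature is 28 days after the earliest; the limit is 30 days. Within the window.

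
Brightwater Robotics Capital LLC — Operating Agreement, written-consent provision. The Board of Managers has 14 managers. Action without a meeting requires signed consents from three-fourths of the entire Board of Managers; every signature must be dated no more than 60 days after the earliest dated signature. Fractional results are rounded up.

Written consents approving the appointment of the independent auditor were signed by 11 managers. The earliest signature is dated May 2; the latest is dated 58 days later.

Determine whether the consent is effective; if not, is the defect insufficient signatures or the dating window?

Signatures required: three-fourths of 14 — 3/4 of 14 = 10.50, rounded up to 11, so 11 needed; 11 signed. Sufficient.
Dating window: the latest signature is 58 days after the earliest; the limit is 60 days. Within the window.

Effective — both the signature and dating-window requirements are satisfied.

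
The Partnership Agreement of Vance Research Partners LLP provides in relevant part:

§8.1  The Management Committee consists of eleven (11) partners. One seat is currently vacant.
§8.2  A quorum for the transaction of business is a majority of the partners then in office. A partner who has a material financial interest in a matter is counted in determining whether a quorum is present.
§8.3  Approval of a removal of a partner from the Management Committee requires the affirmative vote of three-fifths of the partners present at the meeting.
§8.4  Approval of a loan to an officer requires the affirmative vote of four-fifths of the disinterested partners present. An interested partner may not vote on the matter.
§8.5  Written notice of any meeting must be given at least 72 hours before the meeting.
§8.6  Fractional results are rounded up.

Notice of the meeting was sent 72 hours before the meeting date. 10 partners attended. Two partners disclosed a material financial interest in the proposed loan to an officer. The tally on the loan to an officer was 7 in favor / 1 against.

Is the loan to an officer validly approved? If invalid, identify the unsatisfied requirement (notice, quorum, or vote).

Notice: 72 hours given; 72 required (72 ≥ 72). Satisfied.
Quorum: 10 present (interested partners count toward quorum); quorum is 6. Satisfied.
Vote: the loan to an officer requires four-fifths of the disinterested partners present (10 − 2 = 8). 4/5 of 8 = 6.40, rounded up to 7, so 7 affirmative votes are needed; 7 voted in favor. Satisfied.

Valid — all requirements satisfied.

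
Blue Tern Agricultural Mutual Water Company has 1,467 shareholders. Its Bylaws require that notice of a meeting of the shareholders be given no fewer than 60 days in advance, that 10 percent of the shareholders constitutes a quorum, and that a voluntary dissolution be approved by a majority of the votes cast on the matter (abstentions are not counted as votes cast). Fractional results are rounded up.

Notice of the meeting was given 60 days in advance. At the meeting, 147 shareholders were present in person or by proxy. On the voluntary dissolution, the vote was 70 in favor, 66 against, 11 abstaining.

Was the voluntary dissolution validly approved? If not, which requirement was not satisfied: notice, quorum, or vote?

Valid — all requirements satisfied.

Notice: 60 days given; 60 required. Satisfied.
Quorum: 10% of 1,467 = 146.70, rounded up to 147; 147 present. Satisfied.
Vote: requires a majority of the votes cast (147 − 11 abstaining = 136); a majority of 136 is 69, so 69 needed; 70 in favor. Satisfied.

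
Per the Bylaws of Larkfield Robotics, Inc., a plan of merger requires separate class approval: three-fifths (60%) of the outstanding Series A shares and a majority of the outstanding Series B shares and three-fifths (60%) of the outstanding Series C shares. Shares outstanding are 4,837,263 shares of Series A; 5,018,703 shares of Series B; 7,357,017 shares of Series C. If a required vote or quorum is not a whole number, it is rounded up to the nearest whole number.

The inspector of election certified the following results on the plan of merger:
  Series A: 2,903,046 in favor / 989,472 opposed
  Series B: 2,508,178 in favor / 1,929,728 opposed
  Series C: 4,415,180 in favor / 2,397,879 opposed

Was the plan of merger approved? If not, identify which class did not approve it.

Not approved — the Series B shares did not give the required vote.

Series A: 3/5 of 4837263 = 2902357.80, rounded up to 2902358; 2,902,358 required, 2,903,046 in favor — approved.
Series B: a majority of 5018703 is 2509352; 2,509,352 required, 2,508,178 in favor — not approved.
Series C: 3/5 of 7357017 = 4414210.20, rounded up to 4414211; 4,414,211 required, 4,415,180 in favor — approved.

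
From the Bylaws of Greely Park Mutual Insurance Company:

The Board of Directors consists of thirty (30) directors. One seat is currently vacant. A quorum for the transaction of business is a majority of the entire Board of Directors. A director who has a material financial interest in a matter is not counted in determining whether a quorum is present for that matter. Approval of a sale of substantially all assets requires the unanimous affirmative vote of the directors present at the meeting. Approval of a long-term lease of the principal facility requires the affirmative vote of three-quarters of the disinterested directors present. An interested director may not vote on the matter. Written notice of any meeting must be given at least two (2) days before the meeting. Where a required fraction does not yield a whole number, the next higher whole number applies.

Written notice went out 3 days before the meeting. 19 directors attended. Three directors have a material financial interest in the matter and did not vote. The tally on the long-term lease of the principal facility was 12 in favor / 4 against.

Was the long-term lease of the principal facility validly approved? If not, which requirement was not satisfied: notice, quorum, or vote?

Valid — all requirements satisfied.

Notice: 3 days given; 2 required (3 ≥ 2). Satisfied.
Quorum: 19 present, but the 3 interested directors do not count, leaving 16. Quorum is 16. Satisfied.
Vote: the long-term lease of the principal facility requires three-fourths of the disinterested directors present (19 − 3 = 16). 3/4 of 16 = 12, so 12 affirmative votes are needed; 12 voted in favor. Satisfied.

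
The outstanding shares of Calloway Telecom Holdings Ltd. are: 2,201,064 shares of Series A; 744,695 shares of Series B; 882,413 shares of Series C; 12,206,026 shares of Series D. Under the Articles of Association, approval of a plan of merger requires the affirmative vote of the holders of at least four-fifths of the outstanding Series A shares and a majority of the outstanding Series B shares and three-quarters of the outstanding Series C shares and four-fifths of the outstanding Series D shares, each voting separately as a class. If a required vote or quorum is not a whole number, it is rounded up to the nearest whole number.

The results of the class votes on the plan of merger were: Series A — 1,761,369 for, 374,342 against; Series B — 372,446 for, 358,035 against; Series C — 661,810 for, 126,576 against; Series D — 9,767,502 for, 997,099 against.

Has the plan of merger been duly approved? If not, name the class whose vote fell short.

Series A: 4/5 of 2201064 = 1760851.20, rounded up to 1760852; 1,760,852 required, 1,761,369 in favor — approved.
Series B: a majority of 744695 is 372348; 372,348 required, 372,446 in favor — approved.
Series C: 3/4 of 882413 = 661809.75, rounded up to 661810; 661,810 required, 661,810 in favor — approved.
Series D: 4/5 of 12206026 = 9764820.80, rounded up to 9764821; 9,764,821 required, 9,767,502 in favor — approved.

Approved — every class gave the required vote.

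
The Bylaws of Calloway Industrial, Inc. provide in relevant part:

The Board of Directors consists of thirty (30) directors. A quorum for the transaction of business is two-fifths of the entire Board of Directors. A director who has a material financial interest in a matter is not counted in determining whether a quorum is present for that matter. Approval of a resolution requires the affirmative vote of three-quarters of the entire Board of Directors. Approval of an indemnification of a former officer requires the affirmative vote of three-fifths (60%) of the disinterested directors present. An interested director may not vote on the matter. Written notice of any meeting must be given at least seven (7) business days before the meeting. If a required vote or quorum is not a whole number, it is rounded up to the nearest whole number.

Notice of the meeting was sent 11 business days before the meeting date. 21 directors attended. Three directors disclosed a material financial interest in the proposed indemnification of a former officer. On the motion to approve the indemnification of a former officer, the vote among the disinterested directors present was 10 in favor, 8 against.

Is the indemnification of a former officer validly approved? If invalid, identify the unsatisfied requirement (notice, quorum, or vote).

Invalid — vote requirement not satisfied.

Notice: 11 business days given; 7 required (11 ≥ 7). Satisfied.
Quorum: 21 present, but the 3 interested directors do not count, leaving 18. Quorum is 12. Satisfied.
Vote: the indemnification of a former officer requires three-fifths of the disinterested directors present (21 − 3 = 18). 3/5 of 18 = 10.80, rounded up to 11, so 11 affirmative votes are needed; 10 voted in favor. Not satisfied.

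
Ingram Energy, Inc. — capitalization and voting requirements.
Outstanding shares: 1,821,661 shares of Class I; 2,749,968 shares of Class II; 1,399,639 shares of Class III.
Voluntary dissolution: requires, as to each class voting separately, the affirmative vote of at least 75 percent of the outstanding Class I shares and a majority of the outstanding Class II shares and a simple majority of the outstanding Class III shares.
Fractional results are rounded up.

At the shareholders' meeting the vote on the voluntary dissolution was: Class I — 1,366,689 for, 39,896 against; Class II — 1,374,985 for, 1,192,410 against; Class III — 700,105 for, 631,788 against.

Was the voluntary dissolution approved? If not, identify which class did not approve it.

Class I: 3/4 of 1821661 = 1366245.75, rounded up to 1366246; 1,366,246 required, 1,366,689 in favor — approved.
Class II: a majority of 2749968 is 1374985; 1,374,985 required, 1,374,985 in favor — approved.
Class III: a majority of 1399639 is 699820; 699,820 required, 700,105 in favor — approved.

Approved — every class gave the required vote.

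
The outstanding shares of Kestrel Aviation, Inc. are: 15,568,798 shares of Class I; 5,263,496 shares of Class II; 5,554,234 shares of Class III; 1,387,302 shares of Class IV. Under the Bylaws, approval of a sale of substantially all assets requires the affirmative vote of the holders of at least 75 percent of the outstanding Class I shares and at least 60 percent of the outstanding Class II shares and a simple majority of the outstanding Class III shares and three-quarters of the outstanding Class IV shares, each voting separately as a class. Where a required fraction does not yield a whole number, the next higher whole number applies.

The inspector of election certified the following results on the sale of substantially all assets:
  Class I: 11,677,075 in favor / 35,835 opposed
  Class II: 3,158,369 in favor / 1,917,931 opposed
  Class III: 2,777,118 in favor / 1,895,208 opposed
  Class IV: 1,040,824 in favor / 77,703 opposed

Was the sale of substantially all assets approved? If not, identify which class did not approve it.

Class I: 3/4 of 15568798 = 11676598.50, rounded up to 11676599; 11,676,599 required, 11,677,075 in favor — approved.
Class II: 3/5 of 5263496 = 3158097.60, rounded up to 3158098; 3,158,098 required, 3,158,369 in favor — approved.
Class III: a majority of 5554234 is 2777118; 2,777,118 required, 2,777,118 in favor — approved.
Class IV: 3/4 of 1387302 = 1040476.50, rounded up to 1040477; 1,040,477 required, 1,040,824 in favor — approved.

Approved — every class gave the required vote.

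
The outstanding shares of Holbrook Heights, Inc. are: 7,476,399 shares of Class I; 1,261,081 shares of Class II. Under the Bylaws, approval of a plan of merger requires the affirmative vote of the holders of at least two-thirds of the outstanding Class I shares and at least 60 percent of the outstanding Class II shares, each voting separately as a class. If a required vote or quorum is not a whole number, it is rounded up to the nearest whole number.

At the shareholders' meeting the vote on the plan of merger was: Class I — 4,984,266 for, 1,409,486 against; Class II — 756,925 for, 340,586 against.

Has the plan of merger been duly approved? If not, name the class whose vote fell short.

Class I: 2/3 of 7476399 = 4984266; 4,984,266 required, 4,984,266 in favor — approved.
Class II: 3/5 of 1261081 = 756648.60, rounded up to 756649; 756,649 required, 756,925 in favor — approved.

Approved — every class gave the required vote.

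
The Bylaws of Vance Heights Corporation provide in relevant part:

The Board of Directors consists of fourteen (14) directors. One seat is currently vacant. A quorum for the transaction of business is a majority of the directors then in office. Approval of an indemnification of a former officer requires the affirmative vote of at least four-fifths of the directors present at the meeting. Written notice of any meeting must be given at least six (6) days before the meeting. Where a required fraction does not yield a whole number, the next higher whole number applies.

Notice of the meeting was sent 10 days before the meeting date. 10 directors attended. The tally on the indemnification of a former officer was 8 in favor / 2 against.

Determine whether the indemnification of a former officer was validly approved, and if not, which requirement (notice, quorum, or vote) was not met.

Notice: 10 days given; 6 required (10 ≥ 6). Satisfied.
Quorum: 10 present; quorum is 7. Satisfied.
Vote: the indemnification of a former officer requires four-fifths of the directors present (10). 4/5 of 10 = 8, so 8 affirmative votes are needed; 8 voted in favor. Satisfied.

Valid — all requirements satisfied.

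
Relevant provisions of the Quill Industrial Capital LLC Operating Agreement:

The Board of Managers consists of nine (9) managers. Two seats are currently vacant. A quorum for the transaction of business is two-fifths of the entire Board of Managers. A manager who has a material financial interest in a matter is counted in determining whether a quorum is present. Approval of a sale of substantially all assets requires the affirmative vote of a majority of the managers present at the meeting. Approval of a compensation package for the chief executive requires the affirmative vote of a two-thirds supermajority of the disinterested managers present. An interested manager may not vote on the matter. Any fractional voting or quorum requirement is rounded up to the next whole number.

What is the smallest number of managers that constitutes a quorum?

2/5 of 9 = 3.60, rounded up to 4.

4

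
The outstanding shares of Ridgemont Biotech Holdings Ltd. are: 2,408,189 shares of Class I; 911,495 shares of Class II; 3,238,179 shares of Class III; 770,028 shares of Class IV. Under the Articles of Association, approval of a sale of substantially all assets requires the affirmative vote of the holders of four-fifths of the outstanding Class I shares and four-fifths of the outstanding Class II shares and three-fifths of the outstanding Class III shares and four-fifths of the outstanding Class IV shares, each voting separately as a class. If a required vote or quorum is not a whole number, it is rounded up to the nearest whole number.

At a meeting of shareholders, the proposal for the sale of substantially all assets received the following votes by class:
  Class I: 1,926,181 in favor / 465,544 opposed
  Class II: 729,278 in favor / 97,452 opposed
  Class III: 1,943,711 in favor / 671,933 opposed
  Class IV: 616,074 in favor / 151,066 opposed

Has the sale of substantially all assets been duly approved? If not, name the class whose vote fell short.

Class I: 4/5 of 2408189 = 1926551.20, rounded up to 1926552; 1,926,552 required, 1,926,181 in favor — not approved.
Class II: 4/5 of 911495 = 729196; 729,196 required, 729,278 in favor — approved.
Class III: 3/5 of 3238179 = 1942907.40, rounded up to 1942908; 1,942,908 required, 1,943,711 in favor — approved.
Class IV: 4/5 of 770028 = 616022.40, rounded up to 616023; 616,023 required, 616,074 in favor — approved.

Not approved — the Class I shares did not give the required vote.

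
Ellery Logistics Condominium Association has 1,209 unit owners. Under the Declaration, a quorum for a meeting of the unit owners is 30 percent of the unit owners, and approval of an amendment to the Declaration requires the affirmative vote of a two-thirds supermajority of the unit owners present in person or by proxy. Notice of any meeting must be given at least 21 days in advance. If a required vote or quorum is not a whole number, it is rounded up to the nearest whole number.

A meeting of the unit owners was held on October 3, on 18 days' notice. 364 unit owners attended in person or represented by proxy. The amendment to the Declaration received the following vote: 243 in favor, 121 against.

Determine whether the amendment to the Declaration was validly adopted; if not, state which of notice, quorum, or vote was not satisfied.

Notice: 18 days given; 21 required. Not satisfied.
Quorum: 30% of 1,209 = 362.70, rounded up to 363; 364 present. Satisfied.
Vote: requires two-thirds of those present (364); 2/3 of 364 = 242.67, rounded up to 243, so 243 needed; 243 in favor. Satisfied.

Invalid — notice requirement not satisfied.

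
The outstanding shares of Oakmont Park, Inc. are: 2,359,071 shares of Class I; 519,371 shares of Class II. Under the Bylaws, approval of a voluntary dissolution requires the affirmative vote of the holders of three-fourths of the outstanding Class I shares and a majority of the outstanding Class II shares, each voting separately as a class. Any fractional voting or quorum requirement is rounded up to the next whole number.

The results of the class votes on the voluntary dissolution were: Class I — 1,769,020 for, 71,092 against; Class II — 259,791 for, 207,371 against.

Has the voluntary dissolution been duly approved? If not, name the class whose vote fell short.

Class I: 3/4 of 2359071 = 1769303.25, rounded up to 1769304; 1,769,304 required, 1,769,020 in favor — not approved.
Class II: a majority of 519371 is 259686; 259,686 required, 259,791 in favor — approved.

Not approved — the Class I shares did not give the required vote.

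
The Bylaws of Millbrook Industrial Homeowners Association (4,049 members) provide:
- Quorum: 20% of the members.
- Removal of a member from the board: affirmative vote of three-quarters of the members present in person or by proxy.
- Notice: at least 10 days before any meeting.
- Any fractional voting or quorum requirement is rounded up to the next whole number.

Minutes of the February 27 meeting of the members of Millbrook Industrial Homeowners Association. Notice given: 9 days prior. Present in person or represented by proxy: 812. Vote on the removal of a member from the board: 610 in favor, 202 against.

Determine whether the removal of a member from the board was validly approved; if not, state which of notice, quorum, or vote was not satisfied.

Invalid — notice requirement not satisfied.

Notice: 9 days given; 10 required. Not satisfied.
Quorum: 20% of 4,049 = 809.80, rounded up to 810; 812 present. Satisfied.
Vote: requires three-fourths of those present (812); 3/4 of 812 = 609, so 609 needed; 610 in favor. Satisfied.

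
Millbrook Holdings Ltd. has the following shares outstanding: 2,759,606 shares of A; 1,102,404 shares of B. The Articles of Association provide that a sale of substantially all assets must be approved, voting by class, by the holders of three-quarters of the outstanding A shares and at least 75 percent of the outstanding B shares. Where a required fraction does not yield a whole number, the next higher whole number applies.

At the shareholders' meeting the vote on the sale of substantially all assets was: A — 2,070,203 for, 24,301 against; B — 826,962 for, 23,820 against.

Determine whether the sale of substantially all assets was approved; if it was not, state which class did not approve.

A: 3/4 of 2759606 = 2069704.50, rounded up to 2069705; 2,069,705 required, 2,070,203 in favor — approved.
B: 3/4 of 1102404 = 826803; 826,803 required, 826,962 in favor — approved.

Approved — every class gave the required vote.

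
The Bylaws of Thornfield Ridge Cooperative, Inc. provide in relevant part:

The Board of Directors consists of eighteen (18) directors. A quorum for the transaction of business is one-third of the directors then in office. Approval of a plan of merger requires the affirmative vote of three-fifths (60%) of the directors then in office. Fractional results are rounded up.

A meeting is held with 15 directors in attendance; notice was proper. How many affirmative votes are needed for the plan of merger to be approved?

11

The plan of merger requires three-fifths of the directors then in office (18).
3/5 of 18 = 10.80, rounded up to 11.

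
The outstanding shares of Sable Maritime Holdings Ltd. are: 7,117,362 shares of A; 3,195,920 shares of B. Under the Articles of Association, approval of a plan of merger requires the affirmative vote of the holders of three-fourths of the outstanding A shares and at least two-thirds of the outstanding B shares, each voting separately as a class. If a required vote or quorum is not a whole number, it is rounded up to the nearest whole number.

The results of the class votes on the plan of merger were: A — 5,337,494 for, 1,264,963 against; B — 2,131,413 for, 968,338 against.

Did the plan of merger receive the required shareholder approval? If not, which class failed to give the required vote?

A: 3/4 of 7117362 = 5338021.50, rounded up to 5338022; 5,338,022 required, 5,337,494 in favor — not approved.
B: 2/3 of 3195920 = 2130613.33, rounded up to 2130614; 2,130,614 required, 2,131,413 in favor — approved.

Not approved — the A shares did not give the required vote.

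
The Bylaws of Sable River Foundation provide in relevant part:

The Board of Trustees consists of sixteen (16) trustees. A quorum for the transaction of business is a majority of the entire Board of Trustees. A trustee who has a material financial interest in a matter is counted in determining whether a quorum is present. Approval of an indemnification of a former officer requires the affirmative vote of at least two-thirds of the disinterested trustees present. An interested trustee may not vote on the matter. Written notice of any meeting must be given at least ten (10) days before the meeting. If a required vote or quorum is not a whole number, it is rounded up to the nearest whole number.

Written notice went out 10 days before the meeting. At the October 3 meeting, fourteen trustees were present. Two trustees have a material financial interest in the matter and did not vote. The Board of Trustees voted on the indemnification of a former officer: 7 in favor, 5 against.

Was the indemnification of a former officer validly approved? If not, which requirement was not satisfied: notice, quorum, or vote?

Notice: 10 days given; 10 required (10 ≥ 10). Satisfied.
Quorum: 14 present (interested trustees count toward quorum); quorum is 9. Satisfied.
Vote: the indemnification of a former officer requires two-thirds of the disinterested trustees present (14 − 2 = 12). 2/3 of 12 = 8, so 8 affirmative votes are needed; 7 voted in favor. Not satisfied.

Invalid — vote requirement not satisfied.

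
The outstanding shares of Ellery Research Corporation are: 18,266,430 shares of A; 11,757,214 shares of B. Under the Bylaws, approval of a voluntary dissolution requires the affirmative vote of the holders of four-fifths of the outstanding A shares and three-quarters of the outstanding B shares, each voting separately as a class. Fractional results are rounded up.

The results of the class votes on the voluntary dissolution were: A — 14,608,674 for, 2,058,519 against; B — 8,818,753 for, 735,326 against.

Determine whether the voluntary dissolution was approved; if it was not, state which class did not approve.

A: 4/5 of 18266430 = 14613144; 14,613,144 required, 14,608,674 in favor — not approved.
B: 3/4 of 11757214 = 8817910.50, rounded up to 8817911; 8,817,911 required, 8,818,753 in favor — approved.

Not approved — the A shares did not give the required vote.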